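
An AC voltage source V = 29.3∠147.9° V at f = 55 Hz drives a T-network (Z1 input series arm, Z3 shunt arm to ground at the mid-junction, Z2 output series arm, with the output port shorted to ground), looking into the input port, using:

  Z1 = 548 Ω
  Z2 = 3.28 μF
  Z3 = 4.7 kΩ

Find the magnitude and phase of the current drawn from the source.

Step 1 — Angular frequency: ω = 2π·f = 2π·55 = 345.6 rad/s.
Step 2 — Component impedances:
  Z1: Z = R = 548 Ω
  Z2: Z = 1/(jωC) = -j/(ω·C) = 0 - j882.2 Ω
  Z3: Z = R = 4700 Ω
Step 3 — With the output port shorted to ground, the output series arm Z2 runs from the junction to ground; the shunt arm Z3 also runs from the junction to ground. They appear in parallel: Z3 || Z2 = 160 - j852.2 Ω.
Step 4 — Series with input arm Z1: Z_in = Z1 + (Z3 || Z2) = 708 - j852.2 Ω = 1108∠-50.3° Ω.
Step 5 — Source phasor: V = 29.3∠147.9° V = -24.82 + j15.57 V.
Step 6 — Ohm's law: I = V / Z_total = (-24.82 + j15.57) / (708 - j852.2) = -0.02513 - j0.008252 A.
Step 7 — Convert to polar: |I| = 0.02645 A, ∠I = -161.8°.

I = 0.02645∠-161.8° A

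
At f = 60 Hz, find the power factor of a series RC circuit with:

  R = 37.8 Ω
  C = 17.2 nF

Step 1 — Angular frequency: ω = 2π·f = 2π·60 = 377 rad/s.
Step 2 — Component impedances:
  R: Z = R = 37.8 Ω
  C: Z = 1/(jωC) = -j/(ω·C) = 0 - j1.542e+05 Ω
Step 3 — Series combination: Z_total = R + C = 37.8 - j1.542e+05 Ω = 1.542e+05∠-90.0° Ω.
Step 4 — Power factor: PF = cos(φ) = Re(Z)/|Z| = 37.8/1.542e+05 = 0.0002451.
Step 5 — Type: Im(Z) = -1.542e+05 ⇒ leading (phase φ = -90.0°).

PF = 0.0002451 (leading, φ = -90.0°)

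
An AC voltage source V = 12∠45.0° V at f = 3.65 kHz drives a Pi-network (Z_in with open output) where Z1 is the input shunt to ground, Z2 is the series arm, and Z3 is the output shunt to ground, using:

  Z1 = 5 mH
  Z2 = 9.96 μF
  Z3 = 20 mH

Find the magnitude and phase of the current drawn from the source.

Step 1 — Angular frequency: ω = 2π·f = 2π·3650 = 2.293e+04 rad/s.
Step 2 — Component impedances:
  Z1: Z = jωL = j·2.293e+04·0.005 = 0 + j114.7 Ω
  Z2: Z = 1/(jωC) = -j/(ω·C) = 0 - j4.378 Ω
  Z3: Z = jωL = j·2.293e+04·0.02 = 0 + j458.7 Ω
Step 3 — With open output, the series arm Z2 and the output shunt Z3 appear in series to ground: Z2 + Z3 = 0 + j454.3 Ω.
Step 4 — Parallel with input shunt Z1: Z_in = Z1 || (Z2 + Z3) = 0 + j91.56 Ω = 91.56∠90.0° Ω.
Step 5 — Source phasor: V = 12∠45.0° V = 8.485 + j8.485 V.
Step 6 — Ohm's law: I = V / Z_total = (8.485 + j8.485) / (0 + j91.56) = 0.09268 - j0.09268 A.
Step 7 — Convert to polar: |I| = 0.1311 A, ∠I = -45.0°.

I = 0.1311∠-45.0° A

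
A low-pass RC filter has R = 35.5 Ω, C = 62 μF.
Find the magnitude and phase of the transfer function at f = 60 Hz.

Step 1 — Angular frequency: ω = 2π·60 = 377 rad/s.
Step 2 — Transfer function: H(jω) = 1/(1 + jωRC).
Step 3 — Denominator: 1 + jωRC = 1 + j·377·35.5·6.2e-05 = 1 + j0.8298.
Step 4 — H = 0.5922 - j0.4914.
Step 5 — Magnitude: |H| = 0.7696 (-2.3 dB); phase: φ = -39.7°.

|H| = 0.7696 (-2.3 dB), φ = -39.7°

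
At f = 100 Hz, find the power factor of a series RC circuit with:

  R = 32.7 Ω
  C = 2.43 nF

Step 1 — Angular frequency: ω = 2π·f = 2π·100 = 628.3 rad/s.
Step 2 — Component impedances:
  R: Z = R = 32.7 Ω
  C: Z = 1/(jωC) = -j/(ω·C) = 0 - j6.55e+05 Ω
Step 3 — Series combination: Z_total = R + C = 32.7 - j6.55e+05 Ω = 6.55e+05∠-90.0° Ω.
Step 4 — Power factor: PF = cos(φ) = Re(Z)/|Z| = 32.7/6.5496e+05 = 4.993e-05.
Step 5 — Type: Im(Z) = -6.55e+05 ⇒ leading (phase φ = -90.0°).

PF = 4.993e-05 (leading, φ = -90.0°)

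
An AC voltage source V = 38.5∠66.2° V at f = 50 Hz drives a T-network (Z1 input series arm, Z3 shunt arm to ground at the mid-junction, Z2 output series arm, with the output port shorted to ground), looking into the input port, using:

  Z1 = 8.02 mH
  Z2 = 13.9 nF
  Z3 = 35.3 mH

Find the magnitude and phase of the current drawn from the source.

Step 1 — Angular frequency: ω = 2π·f = 2π·50 = 314.2 rad/s.
Step 2 — Component impedances:
  Z1: Z = jωL = j·314.2·0.00802 = 0 + j2.52 Ω
  Z2: Z = 1/(jωC) = -j/(ω·C) = 0 - j2.29e+05 Ω
  Z3: Z = jωL = j·314.2·0.0353 = 0 + j11.09 Ω
Step 3 — With the output port shorted to ground, the output series arm Z2 runs from the junction to ground; the shunt arm Z3 also runs from the junction to ground. They appear in parallel: Z3 || Z2 = 0 + j11.09 Ω.
Step 4 — Series with input arm Z1: Z_in = Z1 + (Z3 || Z2) = 0 + j13.61 Ω = 13.61∠90.0° Ω.
Step 5 — Source phasor: V = 38.5∠66.2° V = 15.54 + j35.23 V.
Step 6 — Ohm's law: I = V / Z_total = (15.54 + j35.23) / (0 + j13.61) = 2.588 - j1.142 A.
Step 7 — Convert to polar: |I| = 2.829 A, ∠I = -23.8°.

I = 2.829∠-23.8° A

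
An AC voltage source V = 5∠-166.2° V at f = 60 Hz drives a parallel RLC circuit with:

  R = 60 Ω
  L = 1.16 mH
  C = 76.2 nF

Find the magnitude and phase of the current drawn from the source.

Step 1 — Angular frequency: ω = 2π·f = 2π·60 = 377 rad/s.
Step 2 — Component impedances:
  R: Z = R = 60 Ω
  L: Z = jωL = j·377·0.00116 = 0 + j0.4373 Ω
  C: Z = 1/(jωC) = -j/(ω·C) = 0 - j3.481e+04 Ω
Step 3 — Parallel combination: 1/Z_total = 1/R + 1/L + 1/C; Z_total = 0.003187 + j0.4373 Ω = 0.4373∠89.6° Ω.
Step 4 — Source phasor: V = 5∠-166.2° V = -4.856 - j1.193 V.
Step 5 — Ohm's law: I = V / Z_total = (-4.856 - j1.193) / (0.003187 + j0.4373) = -2.808 + j11.08 A.
Step 6 — Convert to polar: |I| = 11.43 A, ∠I = 104.2°.

I = 11.43∠104.2° A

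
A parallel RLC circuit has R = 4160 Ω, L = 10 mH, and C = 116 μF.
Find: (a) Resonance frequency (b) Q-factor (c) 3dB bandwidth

Step 1 — Resonance: ω₀ = 1/√(LC) = 1/√(0.01·0.000116) = 928.5 rad/s.
Step 2 — f₀ = ω₀/(2π) = 147.8 Hz.
Step 3 — Parallel Q: Q = R/(ω₀L) = 4160/(928.5·0.01) = 448.
Step 4 — Bandwidth: Δω = ω₀/Q = 2.072 rad/s; BW = Δω/(2π) = 0.3298 Hz.

(a) f₀ = 147.8 Hz  (b) Q = 448  (c) BW = 0.3298 Hz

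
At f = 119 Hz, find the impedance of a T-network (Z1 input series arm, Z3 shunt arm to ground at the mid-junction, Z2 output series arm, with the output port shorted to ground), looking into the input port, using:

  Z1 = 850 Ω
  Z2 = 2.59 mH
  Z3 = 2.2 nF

Step 1 — Angular frequency: ω = 2π·f = 2π·119 = 747.7 rad/s.
Step 2 — Component impedances:
  Z1: Z = R = 850 Ω
  Z2: Z = jωL = j·747.7·0.00259 = 0 + j1.937 Ω
  Z3: Z = 1/(jωC) = -j/(ω·C) = 0 - j6.079e+05 Ω
Step 3 — With the output port shorted to ground, the output series arm Z2 runs from the junction to ground; the shunt arm Z3 also runs from the junction to ground. They appear in parallel: Z3 || Z2 = 0 + j1.937 Ω.
Step 4 — Series with input arm Z1: Z_in = Z1 + (Z3 || Z2) = 850 + j1.937 Ω = 850∠0.1° Ω.

Z = 850 + j1.937 Ω = 850∠0.1° Ω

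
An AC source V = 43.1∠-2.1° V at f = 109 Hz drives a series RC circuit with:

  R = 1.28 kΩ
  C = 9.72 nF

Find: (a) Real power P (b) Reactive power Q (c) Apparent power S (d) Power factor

Step 1 — Angular frequency: ω = 2π·f = 2π·109 = 684.9 rad/s.
Step 2 — Component impedances:
  R: Z = R = 1280 Ω
  C: Z = 1/(jωC) = -j/(ω·C) = 0 - j1.502e+05 Ω
Step 3 — Series combination: Z_total = R + C = 1280 - j1.502e+05 Ω = 1.502e+05∠-89.5° Ω.
Step 4 — Source phasor: V = 43.1∠-2.1° V = 43.07 - j1.579 V.
Step 5 — Current: I = V / Z = 1.296e-05 + j0.0002866 A = 0.0002869∠87.4° A.
Step 6 — Complex power: S = V·I* = 0.0001054 - j0.01237 VA.
Step 7 — Real power: P = Re(S) = 0.0001054 W.
Step 8 — Reactive power: Q = Im(S) = -0.01237 VAR.
Step 9 — Apparent power: |S| = 0.01237 VA.
Step 10 — Power factor: PF = P/|S| = 0.008521 (leading).

(a) P = 0.0001054 W  (b) Q = -0.01237 VAR  (c) S = 0.01237 VA  (d) PF = 0.008521 (leading)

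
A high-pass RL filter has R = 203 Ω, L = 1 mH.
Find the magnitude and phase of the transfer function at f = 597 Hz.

Step 1 — Angular frequency: ω = 2π·597 = 3751 rad/s.
Step 2 — Transfer function: H(jω) = jωL/(R + jωL).
Step 3 — Numerator jωL = j·3.751; denominator R + jωL = 203 + j3.751.
Step 4 — H = 0.0003413 + j0.01847.
Step 5 — Magnitude: |H| = 0.01847 (-34.7 dB); phase: φ = 88.9°.

|H| = 0.01847 (-34.7 dB), φ = 88.9°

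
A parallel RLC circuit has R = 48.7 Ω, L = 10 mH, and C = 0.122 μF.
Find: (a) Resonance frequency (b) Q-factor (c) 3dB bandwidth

Step 1 — Resonance: ω₀ = 1/√(LC) = 1/√(0.01·1.22e-07) = 2.863e+04 rad/s.
Step 2 — f₀ = ω₀/(2π) = 4557 Hz.
Step 3 — Parallel Q: Q = R/(ω₀L) = 48.7/(2.863e+04·0.01) = 0.1701.
Step 4 — Bandwidth: Δω = ω₀/Q = 1.683e+05 rad/s; BW = Δω/(2π) = 2.679e+04 Hz.

(a) f₀ = 4557 Hz  (b) Q = 0.1701  (c) BW = 2.679e+04 Hz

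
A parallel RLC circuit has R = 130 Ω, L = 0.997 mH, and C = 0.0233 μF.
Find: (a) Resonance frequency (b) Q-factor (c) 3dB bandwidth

Step 1 — Resonance: ω₀ = 1/√(LC) = 1/√(0.000997·2.33e-08) = 2.075e+05 rad/s.
Step 2 — f₀ = ω₀/(2π) = 3.302e+04 Hz.
Step 3 — Parallel Q: Q = R/(ω₀L) = 130/(2.075e+05·0.000997) = 0.6285.
Step 4 — Bandwidth: Δω = ω₀/Q = 3.301e+05 rad/s; BW = Δω/(2π) = 5.254e+04 Hz.

(a) f₀ = 3.302e+04 Hz  (b) Q = 0.6285  (c) BW = 5.254e+04 Hz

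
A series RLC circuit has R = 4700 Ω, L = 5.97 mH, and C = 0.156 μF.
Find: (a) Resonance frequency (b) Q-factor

Step 1 — Resonance condition Im(Z)=0 gives ω₀ = 1/√(LC).
Step 2 — ω₀ = 1/√(0.00597·1.56e-07) = 3.277e+04 rad/s.
Step 3 — f₀ = ω₀/(2π) = 5215 Hz.
Step 4 — Series Q: Q = ω₀L/R = 3.277e+04·0.00597/4700 = 0.04162.

(a) f₀ = 5215 Hz  (b) Q = 0.04162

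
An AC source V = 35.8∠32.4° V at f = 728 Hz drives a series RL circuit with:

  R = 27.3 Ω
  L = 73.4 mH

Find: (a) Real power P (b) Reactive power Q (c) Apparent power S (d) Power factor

Step 1 — Angular frequency: ω = 2π·f = 2π·728 = 4574 rad/s.
Step 2 — Component impedances:
  R: Z = R = 27.3 Ω
  L: Z = jωL = j·4574·0.0734 = 0 + j335.7 Ω
Step 3 — Series combination: Z_total = R + L = 27.3 + j335.7 Ω = 336.9∠85.4° Ω.
Step 4 — Source phasor: V = 35.8∠32.4° V = 30.23 + j19.18 V.
Step 5 — Current: I = V / Z = 0.06403 - j0.08482 A = 0.1063∠-53.0° A.
Step 6 — Complex power: S = V·I* = 0.3084 + j3.792 VA.
Step 7 — Real power: P = Re(S) = 0.3084 W.
Step 8 — Reactive power: Q = Im(S) = 3.792 VAR.
Step 9 — Apparent power: |S| = 3.805 VA.
Step 10 — Power factor: PF = P/|S| = 0.08104 (lagging).

(a) P = 0.3084 W  (b) Q = 3.792 VAR  (c) S = 3.805 VA  (d) PF = 0.08104 (lagging)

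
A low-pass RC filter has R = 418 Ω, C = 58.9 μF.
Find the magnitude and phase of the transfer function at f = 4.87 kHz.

Step 1 — Angular frequency: ω = 2π·4870 = 3.06e+04 rad/s.
Step 2 — Transfer function: H(jω) = 1/(1 + jωRC).
Step 3 — Denominator: 1 + jωRC = 1 + j·3.06e+04·418·5.89e-05 = 1 + j753.4.
Step 4 — H = 1.762e-06 - j0.001327.
Step 5 — Magnitude: |H| = 0.001327 (-57.5 dB); phase: φ = -89.9°.

|H| = 0.001327 (-57.5 dB), φ = -89.9°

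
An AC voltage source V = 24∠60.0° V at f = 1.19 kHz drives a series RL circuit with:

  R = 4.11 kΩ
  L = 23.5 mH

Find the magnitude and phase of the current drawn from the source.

Step 1 — Angular frequency: ω = 2π·f = 2π·1190 = 7477 rad/s.
Step 2 — Component impedances:
  R: Z = R = 4110 Ω
  L: Z = jωL = j·7477·0.0235 = 0 + j175.7 Ω
Step 3 — Series combination: Z_total = R + L = 4110 + j175.7 Ω = 4114∠2.4° Ω.
Step 4 — Source phasor: V = 24∠60.0° V = 12 + j20.78 V.
Step 5 — Ohm's law: I = V / Z_total = (12 + j20.78) / (4110 + j175.7) = 0.00313 + j0.004923 A.
Step 6 — Convert to polar: |I| = 0.005834 A, ∠I = 57.6°.

I = 0.005834∠57.6° A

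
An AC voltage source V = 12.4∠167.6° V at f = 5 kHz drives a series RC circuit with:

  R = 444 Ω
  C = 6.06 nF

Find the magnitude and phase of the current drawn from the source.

Step 1 — Angular frequency: ω = 2π·f = 2π·5000 = 3.142e+04 rad/s.
Step 2 — Component impedances:
  R: Z = R = 444 Ω
  C: Z = 1/(jωC) = -j/(ω·C) = 0 - j5253 Ω
Step 3 — Series combination: Z_total = R + C = 444 - j5253 Ω = 5271∠-85.2° Ω.
Step 4 — Source phasor: V = 12.4∠167.6° V = -12.11 + j2.663 V.
Step 5 — Ohm's law: I = V / Z_total = (-12.11 + j2.663) / (444 - j5253) = -0.0006968 - j0.002247 A.
Step 6 — Convert to polar: |I| = 0.002352 A, ∠I = -107.2°.

I = 0.002352∠-107.2° A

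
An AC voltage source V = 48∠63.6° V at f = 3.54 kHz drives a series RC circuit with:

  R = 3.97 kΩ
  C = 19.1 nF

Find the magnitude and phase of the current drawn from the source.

Step 1 — Angular frequency: ω = 2π·f = 2π·3540 = 2.224e+04 rad/s.
Step 2 — Component impedances:
  R: Z = R = 3970 Ω
  C: Z = 1/(jωC) = -j/(ω·C) = 0 - j2354 Ω
Step 3 — Series combination: Z_total = R + C = 3970 - j2354 Ω = 4615∠-30.7° Ω.
Step 4 — Source phasor: V = 48∠63.6° V = 21.34 + j42.99 V.
Step 5 — Ohm's law: I = V / Z_total = (21.34 + j42.99) / (3970 - j2354) = -0.0007733 + j0.01037 A.
Step 6 — Convert to polar: |I| = 0.0104 A, ∠I = 94.3°.

I = 0.0104∠94.3° A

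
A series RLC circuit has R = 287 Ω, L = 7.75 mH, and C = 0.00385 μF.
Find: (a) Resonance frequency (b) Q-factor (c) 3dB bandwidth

Step 1 — Resonance: ω₀ = 1/√(LC) = 1/√(0.00775·3.85e-09) = 1.831e+05 rad/s.
Step 2 — f₀ = ω₀/(2π) = 2.914e+04 Hz.
Step 3 — Series Q: Q = ω₀L/R = 1.831e+05·0.00775/287 = 4.944.
Step 4 — Bandwidth: Δω = ω₀/Q = 3.703e+04 rad/s; BW = Δω/(2π) = 5894 Hz.

(a) f₀ = 2.914e+04 Hz  (b) Q = 4.944  (c) BW = 5894 Hz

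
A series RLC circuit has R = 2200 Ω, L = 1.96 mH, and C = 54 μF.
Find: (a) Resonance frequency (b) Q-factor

Step 1 — Resonance condition Im(Z)=0 gives ω₀ = 1/√(LC).
Step 2 — ω₀ = 1/√(0.00196·5.4e-05) = 3074 rad/s.
Step 3 — f₀ = ω₀/(2π) = 489.2 Hz.
Step 4 — Series Q: Q = ω₀L/R = 3074·0.00196/2200 = 0.002738.

(a) f₀ = 489.2 Hz  (b) Q = 0.002738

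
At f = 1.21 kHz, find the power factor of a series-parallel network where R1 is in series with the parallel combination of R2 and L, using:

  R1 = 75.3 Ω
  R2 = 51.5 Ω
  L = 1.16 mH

Step 1 — Angular frequency: ω = 2π·f = 2π·1210 = 7603 rad/s.
Step 2 — Component impedances:
  R1: Z = R = 75.3 Ω
  R2: Z = R = 51.5 Ω
  L: Z = jωL = j·7603·0.00116 = 0 + j8.819 Ω
Step 3 — Parallel branch: R2 || L = 1/(1/R2 + 1/L) = 1.467 + j8.568 Ω.
Step 4 — Series with R1: Z_total = R1 + (R2 || L) = 76.77 + j8.568 Ω = 77.24∠6.4° Ω.
Step 5 — Power factor: PF = cos(φ) = Re(Z)/|Z| = 76.767/77.244 = 0.9938.
Step 6 — Type: Im(Z) = 8.568 ⇒ lagging (phase φ = 6.4°).

PF = 0.9938 (lagging, φ = 6.4°)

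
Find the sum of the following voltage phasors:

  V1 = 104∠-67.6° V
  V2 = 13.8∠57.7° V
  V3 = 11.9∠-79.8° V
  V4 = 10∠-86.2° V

Step 1 — Convert each phasor to rectangular form:
  V1 = 104·(cos(-67.6°) + j·sin(-67.6°)) = 39.63 - j96.15 V
  V2 = 13.8·(cos(57.7°) + j·sin(57.7°)) = 7.374 + j11.66 V
  V3 = 11.9·(cos(-79.8°) + j·sin(-79.8°)) = 2.107 - j11.71 V
  V4 = 10·(cos(-86.2°) + j·sin(-86.2°)) = 0.6627 - j9.978 V
Step 2 — Sum components: V_total = 49.78 - j106.2 V.
Step 3 — Convert to polar: |V_total| = 117.3 V, ∠V_total = -64.9°.

V_total = 117.3∠-64.9° V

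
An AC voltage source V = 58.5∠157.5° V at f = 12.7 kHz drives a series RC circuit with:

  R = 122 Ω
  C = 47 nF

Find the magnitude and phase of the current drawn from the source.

Step 1 — Angular frequency: ω = 2π·f = 2π·1.27e+04 = 7.98e+04 rad/s.
Step 2 — Component impedances:
  R: Z = R = 122 Ω
  C: Z = 1/(jωC) = -j/(ω·C) = 0 - j266.6 Ω
Step 3 — Series combination: Z_total = R + C = 122 - j266.6 Ω = 293.2∠-65.4° Ω.
Step 4 — Source phasor: V = 58.5∠157.5° V = -54.05 + j22.39 V.
Step 5 — Ohm's law: I = V / Z_total = (-54.05 + j22.39) / (122 - j266.6) = -0.1461 - j0.1358 A.
Step 6 — Convert to polar: |I| = 0.1995 A, ∠I = -137.1°.

I = 0.1995∠-137.1° A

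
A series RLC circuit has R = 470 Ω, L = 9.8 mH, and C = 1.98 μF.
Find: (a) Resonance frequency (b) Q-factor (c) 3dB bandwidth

Step 1 — Resonance: ω₀ = 1/√(LC) = 1/√(0.0098·1.98e-06) = 7179 rad/s.
Step 2 — f₀ = ω₀/(2π) = 1143 Hz.
Step 3 — Series Q: Q = ω₀L/R = 7179·0.0098/470 = 0.1497.
Step 4 — Bandwidth: Δω = ω₀/Q = 4.796e+04 rad/s; BW = Δω/(2π) = 7633 Hz.

(a) f₀ = 1143 Hz  (b) Q = 0.1497  (c) BW = 7633 Hz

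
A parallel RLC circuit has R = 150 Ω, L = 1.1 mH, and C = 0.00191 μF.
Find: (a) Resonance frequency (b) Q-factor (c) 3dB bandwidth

Step 1 — Resonance: ω₀ = 1/√(LC) = 1/√(0.0011·1.91e-09) = 6.899e+05 rad/s.
Step 2 — f₀ = ω₀/(2π) = 1.098e+05 Hz.
Step 3 — Parallel Q: Q = R/(ω₀L) = 150/(6.899e+05·0.0011) = 0.1977.
Step 4 — Bandwidth: Δω = ω₀/Q = 3.49e+06 rad/s; BW = Δω/(2π) = 5.555e+05 Hz.

(a) f₀ = 1.098e+05 Hz  (b) Q = 0.1977  (c) BW = 5.555e+05 Hz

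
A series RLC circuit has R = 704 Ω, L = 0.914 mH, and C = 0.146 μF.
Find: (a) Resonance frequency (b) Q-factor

Step 1 — Resonance condition Im(Z)=0 gives ω₀ = 1/√(LC).
Step 2 — ω₀ = 1/√(0.000914·1.46e-07) = 8.657e+04 rad/s.
Step 3 — f₀ = ω₀/(2π) = 1.378e+04 Hz.
Step 4 — Series Q: Q = ω₀L/R = 8.657e+04·0.000914/704 = 0.1124.

(a) f₀ = 1.378e+04 Hz  (b) Q = 0.1124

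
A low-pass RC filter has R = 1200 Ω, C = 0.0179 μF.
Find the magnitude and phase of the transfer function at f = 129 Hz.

Step 1 — Angular frequency: ω = 2π·129 = 810.5 rad/s.
Step 2 — Transfer function: H(jω) = 1/(1 + jωRC).
Step 3 — Denominator: 1 + jωRC = 1 + j·810.5·1200·1.79e-08 = 1 + j0.01741.
Step 4 — H = 0.9997 - j0.0174.
Step 5 — Magnitude: |H| = 0.9998 (-0.0 dB); phase: φ = -1.0°.

|H| = 0.9998 (-0.0 dB), φ = -1.0°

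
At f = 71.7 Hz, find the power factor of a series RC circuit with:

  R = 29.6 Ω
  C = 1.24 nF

Step 1 — Angular frequency: ω = 2π·f = 2π·71.7 = 450.5 rad/s.
Step 2 — Component impedances:
  R: Z = R = 29.6 Ω
  C: Z = 1/(jωC) = -j/(ω·C) = 0 - j1.79e+06 Ω
Step 3 — Series combination: Z_total = R + C = 29.6 - j1.79e+06 Ω = 1.79e+06∠-90.0° Ω.
Step 4 — Power factor: PF = cos(φ) = Re(Z)/|Z| = 29.6/1.79e+06 = 1.654e-05.
Step 5 — Type: Im(Z) = -1.79e+06 ⇒ leading (phase φ = -90.0°).

PF = 1.654e-05 (leading, φ = -90.0°)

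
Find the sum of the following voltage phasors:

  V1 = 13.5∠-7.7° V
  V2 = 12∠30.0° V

Step 1 — Convert each phasor to rectangular form:
  V1 = 13.5·(cos(-7.7°) + j·sin(-7.7°)) = 13.38 - j1.809 V
  V2 = 12·(cos(30.0°) + j·sin(30.0°)) = 10.39 + j6 V
Step 2 — Sum components: V_total = 23.77 + j4.191 V.
Step 3 — Convert to polar: |V_total| = 24.14 V, ∠V_total = 10.0°.

V_total = 24.14∠10.0° V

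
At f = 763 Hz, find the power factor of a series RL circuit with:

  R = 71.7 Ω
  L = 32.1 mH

Step 1 — Angular frequency: ω = 2π·f = 2π·763 = 4794 rad/s.
Step 2 — Component impedances:
  R: Z = R = 71.7 Ω
  L: Z = jωL = j·4794·0.0321 = 0 + j153.9 Ω
Step 3 — Series combination: Z_total = R + L = 71.7 + j153.9 Ω = 169.8∠65.0° Ω.
Step 4 — Power factor: PF = cos(φ) = Re(Z)/|Z| = 71.7/169.8 = 0.4223.
Step 5 — Type: Im(Z) = 153.9 ⇒ lagging (phase φ = 65.0°).

PF = 0.4223 (lagging, φ = 65.0°)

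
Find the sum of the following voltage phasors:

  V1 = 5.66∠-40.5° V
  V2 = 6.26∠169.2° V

Step 1 — Convert each phasor to rectangular form:
  V1 = 5.66·(cos(-40.5°) + j·sin(-40.5°)) = 4.304 - j3.676 V
  V2 = 6.26·(cos(169.2°) + j·sin(169.2°)) = -6.149 + j1.173 V
Step 2 — Sum components: V_total = -1.845 - j2.503 V.
Step 3 — Convert to polar: |V_total| = 3.11 V, ∠V_total = -126.4°.

V_total = 3.11∠-126.4° V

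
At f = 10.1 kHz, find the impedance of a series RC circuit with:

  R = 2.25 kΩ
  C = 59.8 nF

Step 1 — Angular frequency: ω = 2π·f = 2π·1.01e+04 = 6.346e+04 rad/s.
Step 2 — Component impedances:
  R: Z = R = 2250 Ω
  C: Z = 1/(jωC) = -j/(ω·C) = 0 - j263.5 Ω
Step 3 — Series combination: Z_total = R + C = 2250 - j263.5 Ω = 2265∠-6.7° Ω.

Z = 2250 - j263.5 Ω = 2265∠-6.7° Ω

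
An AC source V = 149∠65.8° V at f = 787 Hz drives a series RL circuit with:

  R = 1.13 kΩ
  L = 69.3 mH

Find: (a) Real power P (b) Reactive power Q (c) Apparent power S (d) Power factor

Step 1 — Angular frequency: ω = 2π·f = 2π·787 = 4945 rad/s.
Step 2 — Component impedances:
  R: Z = R = 1130 Ω
  L: Z = jωL = j·4945·0.0693 = 0 + j342.7 Ω
Step 3 — Series combination: Z_total = R + L = 1130 + j342.7 Ω = 1181∠16.9° Ω.
Step 4 — Source phasor: V = 149∠65.8° V = 61.08 + j135.9 V.
Step 5 — Current: I = V / Z = 0.0829 + j0.09513 A = 0.1262∠48.9° A.
Step 6 — Complex power: S = V·I* = 17.99 + j5.456 VA.
Step 7 — Real power: P = Re(S) = 17.99 W.
Step 8 — Reactive power: Q = Im(S) = 5.456 VAR.
Step 9 — Apparent power: |S| = 18.8 VA.
Step 10 — Power factor: PF = P/|S| = 0.957 (lagging).

(a) P = 17.99 W  (b) Q = 5.456 VAR  (c) S = 18.8 VA  (d) PF = 0.957 (lagging)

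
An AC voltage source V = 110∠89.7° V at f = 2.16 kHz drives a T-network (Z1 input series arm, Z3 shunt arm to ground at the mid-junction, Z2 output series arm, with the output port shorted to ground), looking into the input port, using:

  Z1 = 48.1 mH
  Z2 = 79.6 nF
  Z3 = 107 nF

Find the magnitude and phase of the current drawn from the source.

Step 1 — Angular frequency: ω = 2π·f = 2π·2160 = 1.357e+04 rad/s.
Step 2 — Component impedances:
  Z1: Z = jωL = j·1.357e+04·0.0481 = 0 + j652.8 Ω
  Z2: Z = 1/(jωC) = -j/(ω·C) = 0 - j925.7 Ω
  Z3: Z = 1/(jωC) = -j/(ω·C) = 0 - j688.6 Ω
Step 3 — With the output port shorted to ground, the output series arm Z2 runs from the junction to ground; the shunt arm Z3 also runs from the junction to ground. They appear in parallel: Z3 || Z2 = 0 - j394.9 Ω.
Step 4 — Series with input arm Z1: Z_in = Z1 + (Z3 || Z2) = 0 + j257.9 Ω = 257.9∠90.0° Ω.
Step 5 — Source phasor: V = 110∠89.7° V = 0.576 + j110 V.
Step 6 — Ohm's law: I = V / Z_total = (0.576 + j110) / (0 + j257.9) = 0.4265 - j0.002233 A.
Step 7 — Convert to polar: |I| = 0.4265 A, ∠I = -0.3°.

I = 0.4265∠-0.3° A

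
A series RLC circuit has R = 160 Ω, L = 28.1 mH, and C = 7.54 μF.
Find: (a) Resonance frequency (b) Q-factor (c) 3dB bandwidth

Step 1 — Resonance: ω₀ = 1/√(LC) = 1/√(0.0281·7.54e-06) = 2173 rad/s.
Step 2 — f₀ = ω₀/(2π) = 345.8 Hz.
Step 3 — Series Q: Q = ω₀L/R = 2173·0.0281/160 = 0.3815.
Step 4 — Bandwidth: Δω = ω₀/Q = 5694 rad/s; BW = Δω/(2π) = 906.2 Hz.

(a) f₀ = 345.8 Hz  (b) Q = 0.3815  (c) BW = 906.2 Hz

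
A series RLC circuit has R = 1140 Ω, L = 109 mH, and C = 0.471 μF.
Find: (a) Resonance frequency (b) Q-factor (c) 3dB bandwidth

Step 1 — Resonance: ω₀ = 1/√(LC) = 1/√(0.109·4.71e-07) = 4413 rad/s.
Step 2 — f₀ = ω₀/(2π) = 702.4 Hz.
Step 3 — Series Q: Q = ω₀L/R = 4413·0.109/1140 = 0.422.
Step 4 — Bandwidth: Δω = ω₀/Q = 1.046e+04 rad/s; BW = Δω/(2π) = 1665 Hz.

(a) f₀ = 702.4 Hz  (b) Q = 0.422  (c) BW = 1665 Hz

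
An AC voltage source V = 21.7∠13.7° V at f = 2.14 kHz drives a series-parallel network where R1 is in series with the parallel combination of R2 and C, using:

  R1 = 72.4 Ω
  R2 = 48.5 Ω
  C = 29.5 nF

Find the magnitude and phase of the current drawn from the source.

Step 1 — Angular frequency: ω = 2π·f = 2π·2140 = 1.345e+04 rad/s.
Step 2 — Component impedances:
  R1: Z = R = 72.4 Ω
  R2: Z = R = 48.5 Ω
  C: Z = 1/(jωC) = -j/(ω·C) = 0 - j2521 Ω
Step 3 — Parallel branch: R2 || C = 1/(1/R2 + 1/C) = 48.48 - j0.9327 Ω.
Step 4 — Series with R1: Z_total = R1 + (R2 || C) = 120.9 - j0.9327 Ω = 120.9∠-0.4° Ω.
Step 5 — Source phasor: V = 21.7∠13.7° V = 21.08 + j5.139 V.
Step 6 — Ohm's law: I = V / Z_total = (21.08 + j5.139) / (120.9 - j0.9327) = 0.1741 + j0.04386 A.
Step 7 — Convert to polar: |I| = 0.1795 A, ∠I = 14.1°.

I = 0.1795∠14.1° A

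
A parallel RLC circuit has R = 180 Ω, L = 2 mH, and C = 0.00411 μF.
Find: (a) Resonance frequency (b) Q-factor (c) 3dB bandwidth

Step 1 — Resonance: ω₀ = 1/√(LC) = 1/√(0.002·4.11e-09) = 3.488e+05 rad/s.
Step 2 — f₀ = ω₀/(2π) = 5.551e+04 Hz.
Step 3 — Parallel Q: Q = R/(ω₀L) = 180/(3.488e+05·0.002) = 0.258.
Step 4 — Bandwidth: Δω = ω₀/Q = 1.352e+06 rad/s; BW = Δω/(2π) = 2.151e+05 Hz.

(a) f₀ = 5.551e+04 Hz  (b) Q = 0.258  (c) BW = 2.151e+05 Hz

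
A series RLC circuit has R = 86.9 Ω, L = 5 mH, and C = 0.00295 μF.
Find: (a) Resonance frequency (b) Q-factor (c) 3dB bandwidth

Step 1 — Resonance: ω₀ = 1/√(LC) = 1/√(0.005·2.95e-09) = 2.604e+05 rad/s.
Step 2 — f₀ = ω₀/(2π) = 4.144e+04 Hz.
Step 3 — Series Q: Q = ω₀L/R = 2.604e+05·0.005/86.9 = 14.98.
Step 4 — Bandwidth: Δω = ω₀/Q = 1.738e+04 rad/s; BW = Δω/(2π) = 2766 Hz.

(a) f₀ = 4.144e+04 Hz  (b) Q = 14.98  (c) BW = 2766 Hz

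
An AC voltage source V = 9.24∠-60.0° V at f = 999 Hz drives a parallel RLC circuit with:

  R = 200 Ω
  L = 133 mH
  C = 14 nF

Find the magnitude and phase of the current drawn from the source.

Step 1 — Angular frequency: ω = 2π·f = 2π·999 = 6277 rad/s.
Step 2 — Component impedances:
  R: Z = R = 200 Ω
  L: Z = jωL = j·6277·0.133 = 0 + j834.8 Ω
  C: Z = 1/(jωC) = -j/(ω·C) = 0 - j1.138e+04 Ω
Step 3 — Parallel combination: 1/Z_total = 1/R + 1/L + 1/C; Z_total = 190.6 + j42.31 Ω = 195.2∠12.5° Ω.
Step 4 — Source phasor: V = 9.24∠-60.0° V = 4.62 - j8.002 V.
Step 5 — Ohm's law: I = V / Z_total = (4.62 - j8.002) / (190.6 + j42.31) = 0.01422 - j0.04514 A.
Step 6 — Convert to polar: |I| = 0.04732 A, ∠I = -72.5°.

I = 0.04732∠-72.5° A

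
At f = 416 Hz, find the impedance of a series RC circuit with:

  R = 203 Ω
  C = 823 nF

Step 1 — Angular frequency: ω = 2π·f = 2π·416 = 2614 rad/s.
Step 2 — Component impedances:
  R: Z = R = 203 Ω
  C: Z = 1/(jωC) = -j/(ω·C) = 0 - j464.9 Ω
Step 3 — Series combination: Z_total = R + C = 203 - j464.9 Ω = 507.3∠-66.4° Ω.

Z = 203 - j464.9 Ω = 507.3∠-66.4° Ω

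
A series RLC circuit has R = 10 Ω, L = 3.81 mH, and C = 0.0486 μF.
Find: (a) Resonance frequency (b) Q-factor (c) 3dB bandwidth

Step 1 — Resonance: ω₀ = 1/√(LC) = 1/√(0.00381·4.86e-08) = 7.349e+04 rad/s.
Step 2 — f₀ = ω₀/(2π) = 1.17e+04 Hz.
Step 3 — Series Q: Q = ω₀L/R = 7.349e+04·0.00381/10 = 28.
Step 4 — Bandwidth: Δω = ω₀/Q = 2625 rad/s; BW = Δω/(2π) = 417.7 Hz.

(a) f₀ = 1.17e+04 Hz  (b) Q = 28  (c) BW = 417.7 Hz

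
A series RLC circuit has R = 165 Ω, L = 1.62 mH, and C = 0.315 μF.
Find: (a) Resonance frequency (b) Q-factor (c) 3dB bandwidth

Step 1 — Resonance condition Im(Z)=0 gives ω₀ = 1/√(LC).
Step 2 — ω₀ = 1/√(0.00162·3.15e-07) = 4.427e+04 rad/s.
Step 3 — f₀ = ω₀/(2π) = 7045 Hz.
Step 4 — Series Q: Q = ω₀L/R = 4.427e+04·0.00162/165 = 0.4346.
Step 5 — 3dB bandwidth: Δω = ω₀/Q = 1.019e+05 rad/s; BW = Δω/(2π) = 1.621e+04 Hz.

(a) f₀ = 7045 Hz  (b) Q = 0.4346  (c) BW = 1.621e+04 Hz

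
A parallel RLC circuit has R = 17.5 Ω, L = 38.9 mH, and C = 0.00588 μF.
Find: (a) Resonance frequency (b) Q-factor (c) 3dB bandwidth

Step 1 — Resonance: ω₀ = 1/√(LC) = 1/√(0.0389·5.88e-09) = 6.612e+04 rad/s.
Step 2 — f₀ = ω₀/(2π) = 1.052e+04 Hz.
Step 3 — Parallel Q: Q = R/(ω₀L) = 17.5/(6.612e+04·0.0389) = 0.006804.
Step 4 — Bandwidth: Δω = ω₀/Q = 9.718e+06 rad/s; BW = Δω/(2π) = 1.547e+06 Hz.

(a) f₀ = 1.052e+04 Hz  (b) Q = 0.006804  (c) BW = 1.547e+06 Hz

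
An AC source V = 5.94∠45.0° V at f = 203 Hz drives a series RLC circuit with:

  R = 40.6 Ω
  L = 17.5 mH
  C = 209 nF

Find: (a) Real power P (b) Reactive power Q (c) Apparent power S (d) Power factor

Step 1 — Angular frequency: ω = 2π·f = 2π·203 = 1275 rad/s.
Step 2 — Component impedances:
  R: Z = R = 40.6 Ω
  L: Z = jωL = j·1275·0.0175 = 0 + j22.32 Ω
  C: Z = 1/(jωC) = -j/(ω·C) = 0 - j3751 Ω
Step 3 — Series combination: Z_total = R + L + C = 40.6 - j3729 Ω = 3729∠-89.4° Ω.
Step 4 — Source phasor: V = 5.94∠45.0° V = 4.2 + j4.2 V.
Step 5 — Current: I = V / Z = -0.001114 + j0.001139 A = 0.001593∠134.4° A.
Step 6 — Complex power: S = V·I* = 0.000103 - j0.009461 VA.
Step 7 — Real power: P = Re(S) = 0.000103 W.
Step 8 — Reactive power: Q = Im(S) = -0.009461 VAR.
Step 9 — Apparent power: |S| = 0.009462 VA.
Step 10 — Power factor: PF = P/|S| = 0.01089 (leading).

(a) P = 0.000103 W  (b) Q = -0.009461 VAR  (c) S = 0.009462 VA  (d) PF = 0.01089 (leading)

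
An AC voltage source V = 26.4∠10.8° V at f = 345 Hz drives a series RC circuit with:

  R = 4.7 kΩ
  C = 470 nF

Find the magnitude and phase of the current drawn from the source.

Step 1 — Angular frequency: ω = 2π·f = 2π·345 = 2168 rad/s.
Step 2 — Component impedances:
  R: Z = R = 4700 Ω
  C: Z = 1/(jωC) = -j/(ω·C) = 0 - j981.5 Ω
Step 3 — Series combination: Z_total = R + C = 4700 - j981.5 Ω = 4801∠-11.8° Ω.
Step 4 — Source phasor: V = 26.4∠10.8° V = 25.93 + j4.947 V.
Step 5 — Ohm's law: I = V / Z_total = (25.93 + j4.947) / (4700 - j981.5) = 0.005076 + j0.002113 A.
Step 6 — Convert to polar: |I| = 0.005498 A, ∠I = 22.6°.

I = 0.005498∠22.6° A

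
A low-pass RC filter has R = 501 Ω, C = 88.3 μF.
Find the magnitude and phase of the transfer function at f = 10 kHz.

Step 1 — Angular frequency: ω = 2π·1e+04 = 6.283e+04 rad/s.
Step 2 — Transfer function: H(jω) = 1/(1 + jωRC).
Step 3 — Denominator: 1 + jωRC = 1 + j·6.283e+04·501·8.83e-05 = 1 + j2780.
Step 4 — H = 1.294e-07 - j0.0003598.
Step 5 — Magnitude: |H| = 0.0003598 (-68.9 dB); phase: φ = -90.0°.

|H| = 0.0003598 (-68.9 dB), φ = -90.0°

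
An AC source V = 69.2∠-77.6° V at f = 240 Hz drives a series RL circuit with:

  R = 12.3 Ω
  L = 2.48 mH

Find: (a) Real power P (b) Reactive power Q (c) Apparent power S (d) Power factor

Step 1 — Angular frequency: ω = 2π·f = 2π·240 = 1508 rad/s.
Step 2 — Component impedances:
  R: Z = R = 12.3 Ω
  L: Z = jωL = j·1508·0.00248 = 0 + j3.74 Ω
Step 3 — Series combination: Z_total = R + L = 12.3 + j3.74 Ω = 12.86∠16.9° Ω.
Step 4 — Source phasor: V = 69.2∠-77.6° V = 14.86 - j67.59 V.
Step 5 — Current: I = V / Z = -0.4234 - j5.366 A = 5.383∠-94.5° A.
Step 6 — Complex power: S = V·I* = 356.4 + j108.4 VA.
Step 7 — Real power: P = Re(S) = 356.4 W.
Step 8 — Reactive power: Q = Im(S) = 108.4 VAR.
Step 9 — Apparent power: |S| = 372.5 VA.
Step 10 — Power factor: PF = P/|S| = 0.9568 (lagging).

(a) P = 356.4 W  (b) Q = 108.4 VAR  (c) S = 372.5 VA  (d) PF = 0.9568 (lagging)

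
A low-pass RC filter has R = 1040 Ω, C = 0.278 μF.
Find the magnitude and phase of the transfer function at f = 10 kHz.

Step 1 — Angular frequency: ω = 2π·1e+04 = 6.283e+04 rad/s.
Step 2 — Transfer function: H(jω) = 1/(1 + jωRC).
Step 3 — Denominator: 1 + jωRC = 1 + j·6.283e+04·1040·2.78e-07 = 1 + j18.17.
Step 4 — H = 0.003021 - j0.05488.
Step 5 — Magnitude: |H| = 0.05496 (-25.2 dB); phase: φ = -86.8°.

|H| = 0.05496 (-25.2 dB), φ = -86.8°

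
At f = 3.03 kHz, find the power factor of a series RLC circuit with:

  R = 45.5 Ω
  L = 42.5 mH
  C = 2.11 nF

Step 1 — Angular frequency: ω = 2π·f = 2π·3030 = 1.904e+04 rad/s.
Step 2 — Component impedances:
  R: Z = R = 45.5 Ω
  L: Z = jωL = j·1.904e+04·0.0425 = 0 + j809.1 Ω
  C: Z = 1/(jωC) = -j/(ω·C) = 0 - j2.489e+04 Ω
Step 3 — Series combination: Z_total = R + L + C = 45.5 - j2.408e+04 Ω = 2.408e+04∠-89.9° Ω.
Step 4 — Power factor: PF = cos(φ) = Re(Z)/|Z| = 45.5/24085 = 0.001889.
Step 5 — Type: Im(Z) = -2.408e+04 ⇒ leading (phase φ = -89.9°).

PF = 0.001889 (leading, φ = -89.9°)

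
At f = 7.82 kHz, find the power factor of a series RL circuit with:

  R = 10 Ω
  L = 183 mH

Step 1 — Angular frequency: ω = 2π·f = 2π·7820 = 4.913e+04 rad/s.
Step 2 — Component impedances:
  R: Z = R = 10 Ω
  L: Z = jωL = j·4.913e+04·0.183 = 0 + j8992 Ω
Step 3 — Series combination: Z_total = R + L = 10 + j8992 Ω = 8992∠89.9° Ω.
Step 4 — Power factor: PF = cos(φ) = Re(Z)/|Z| = 10/8992 = 0.001112.
Step 5 — Type: Im(Z) = 8992 ⇒ lagging (phase φ = 89.9°).

PF = 0.001112 (lagging, φ = 89.9°)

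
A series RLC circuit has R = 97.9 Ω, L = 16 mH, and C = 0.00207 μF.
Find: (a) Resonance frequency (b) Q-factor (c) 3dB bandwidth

Step 1 — Resonance condition Im(Z)=0 gives ω₀ = 1/√(LC).
Step 2 — ω₀ = 1/√(0.016·2.07e-09) = 1.738e+05 rad/s.
Step 3 — f₀ = ω₀/(2π) = 2.766e+04 Hz.
Step 4 — Series Q: Q = ω₀L/R = 1.738e+05·0.016/97.9 = 28.4.
Step 5 — 3dB bandwidth: Δω = ω₀/Q = 6119 rad/s; BW = Δω/(2π) = 973.8 Hz.

(a) f₀ = 2.766e+04 Hz  (b) Q = 28.4  (c) BW = 973.8 Hz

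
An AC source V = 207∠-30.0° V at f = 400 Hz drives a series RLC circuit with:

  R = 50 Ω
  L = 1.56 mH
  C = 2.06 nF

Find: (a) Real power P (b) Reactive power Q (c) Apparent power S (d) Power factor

Step 1 — Angular frequency: ω = 2π·f = 2π·400 = 2513 rad/s.
Step 2 — Component impedances:
  R: Z = R = 50 Ω
  L: Z = jωL = j·2513·0.00156 = 0 + j3.921 Ω
  C: Z = 1/(jωC) = -j/(ω·C) = 0 - j1.931e+05 Ω
Step 3 — Series combination: Z_total = R + L + C = 50 - j1.931e+05 Ω = 1.931e+05∠-90.0° Ω.
Step 4 — Source phasor: V = 207∠-30.0° V = 179.3 - j103.5 V.
Step 5 — Current: I = V / Z = 0.0005361 + j0.000928 A = 0.001072∠60.0° A.
Step 6 — Complex power: S = V·I* = 5.743e-05 - j0.2218 VA.
Step 7 — Real power: P = Re(S) = 5.743e-05 W.
Step 8 — Reactive power: Q = Im(S) = -0.2218 VAR.
Step 9 — Apparent power: |S| = 0.2218 VA.
Step 10 — Power factor: PF = P/|S| = 0.0002589 (leading).

(a) P = 5.743e-05 W  (b) Q = -0.2218 VAR  (c) S = 0.2218 VA  (d) PF = 0.0002589 (leading)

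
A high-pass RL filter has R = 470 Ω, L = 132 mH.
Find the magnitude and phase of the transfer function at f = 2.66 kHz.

Step 1 — Angular frequency: ω = 2π·2660 = 1.671e+04 rad/s.
Step 2 — Transfer function: H(jω) = jωL/(R + jωL).
Step 3 — Numerator jωL = j·2206; denominator R + jωL = 470 + j2206.
Step 4 — H = 0.9566 + j0.2038.
Step 5 — Magnitude: |H| = 0.9781 (-0.2 dB); phase: φ = 12.0°.

|H| = 0.9781 (-0.2 dB), φ = 12.0°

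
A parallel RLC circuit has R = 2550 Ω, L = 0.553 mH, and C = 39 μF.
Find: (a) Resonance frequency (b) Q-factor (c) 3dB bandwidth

Step 1 — Resonance: ω₀ = 1/√(LC) = 1/√(0.000553·3.9e-05) = 6809 rad/s.
Step 2 — f₀ = ω₀/(2π) = 1084 Hz.
Step 3 — Parallel Q: Q = R/(ω₀L) = 2550/(6809·0.000553) = 677.2.
Step 4 — Bandwidth: Δω = ω₀/Q = 10.06 rad/s; BW = Δω/(2π) = 1.6 Hz.

(a) f₀ = 1084 Hz  (b) Q = 677.2  (c) BW = 1.6 Hz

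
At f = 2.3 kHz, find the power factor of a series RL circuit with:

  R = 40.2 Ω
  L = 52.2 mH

Step 1 — Angular frequency: ω = 2π·f = 2π·2300 = 1.445e+04 rad/s.
Step 2 — Component impedances:
  R: Z = R = 40.2 Ω
  L: Z = jωL = j·1.445e+04·0.0522 = 0 + j754.4 Ω
Step 3 — Series combination: Z_total = R + L = 40.2 + j754.4 Ω = 755.4∠86.9° Ω.
Step 4 — Power factor: PF = cos(φ) = Re(Z)/|Z| = 40.2/755.43 = 0.05321.
Step 5 — Type: Im(Z) = 754.4 ⇒ lagging (phase φ = 86.9°).

PF = 0.05321 (lagging, φ = 86.9°)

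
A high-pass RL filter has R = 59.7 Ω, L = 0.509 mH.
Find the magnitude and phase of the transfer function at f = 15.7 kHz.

Step 1 — Angular frequency: ω = 2π·1.57e+04 = 9.865e+04 rad/s.
Step 2 — Transfer function: H(jω) = jωL/(R + jωL).
Step 3 — Numerator jωL = j·50.21; denominator R + jωL = 59.7 + j50.21.
Step 4 — H = 0.4143 + j0.4926.
Step 5 — Magnitude: |H| = 0.6437 (-3.8 dB); phase: φ = 49.9°.

|H| = 0.6437 (-3.8 dB), φ = 49.9°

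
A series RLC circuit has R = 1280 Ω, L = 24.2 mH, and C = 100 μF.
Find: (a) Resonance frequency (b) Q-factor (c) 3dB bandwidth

Step 1 — Resonance condition Im(Z)=0 gives ω₀ = 1/√(LC).
Step 2 — ω₀ = 1/√(0.0242·0.0001) = 642.8 rad/s.
Step 3 — f₀ = ω₀/(2π) = 102.3 Hz.
Step 4 — Series Q: Q = ω₀L/R = 642.8·0.0242/1280 = 0.01215.
Step 5 — 3dB bandwidth: Δω = ω₀/Q = 5.289e+04 rad/s; BW = Δω/(2π) = 8418 Hz.

(a) f₀ = 102.3 Hz  (b) Q = 0.01215  (c) BW = 8418 Hz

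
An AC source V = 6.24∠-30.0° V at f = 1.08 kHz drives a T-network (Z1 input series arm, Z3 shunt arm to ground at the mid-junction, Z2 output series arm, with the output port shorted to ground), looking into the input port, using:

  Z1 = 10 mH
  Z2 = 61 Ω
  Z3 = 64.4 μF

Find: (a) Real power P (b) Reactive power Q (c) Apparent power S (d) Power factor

Step 1 — Angular frequency: ω = 2π·f = 2π·1080 = 6786 rad/s.
Step 2 — Component impedances:
  Z1: Z = jωL = j·6786·0.01 = 0 + j67.86 Ω
  Z2: Z = R = 61 Ω
  Z3: Z = 1/(jωC) = -j/(ω·C) = 0 - j2.288 Ω
Step 3 — With the output port shorted to ground, the output series arm Z2 runs from the junction to ground; the shunt arm Z3 also runs from the junction to ground. They appear in parallel: Z3 || Z2 = 0.08572 - j2.285 Ω.
Step 4 — Series with input arm Z1: Z_in = Z1 + (Z3 || Z2) = 0.08572 + j65.57 Ω = 65.57∠89.9° Ω.
Step 5 — Source phasor: V = 6.24∠-30.0° V = 5.404 - j3.12 V.
Step 6 — Current: I = V / Z = -0.04747 - j0.08247 A = 0.09516∠-119.9° A.
Step 7 — Complex power: S = V·I* = 0.0007762 + j0.5938 VA.
Step 8 — Real power: P = Re(S) = 0.0007762 W.
Step 9 — Reactive power: Q = Im(S) = 0.5938 VAR.
Step 10 — Apparent power: |S| = 0.5938 VA.
Step 11 — Power factor: PF = P/|S| = 0.001307 (lagging).

(a) P = 0.0007762 W  (b) Q = 0.5938 VAR  (c) S = 0.5938 VA  (d) PF = 0.001307 (lagging)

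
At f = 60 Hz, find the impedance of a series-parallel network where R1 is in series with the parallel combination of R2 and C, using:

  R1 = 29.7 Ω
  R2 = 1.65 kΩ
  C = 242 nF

Step 1 — Angular frequency: ω = 2π·f = 2π·60 = 377 rad/s.
Step 2 — Component impedances:
  R1: Z = R = 29.7 Ω
  R2: Z = R = 1650 Ω
  C: Z = 1/(jωC) = -j/(ω·C) = 0 - j1.096e+04 Ω
Step 3 — Parallel branch: R2 || C = 1/(1/R2 + 1/C) = 1613 - j242.9 Ω.
Step 4 — Series with R1: Z_total = R1 + (R2 || C) = 1643 - j242.9 Ω = 1661∠-8.4° Ω.

Z = 1643 - j242.9 Ω = 1661∠-8.4° Ω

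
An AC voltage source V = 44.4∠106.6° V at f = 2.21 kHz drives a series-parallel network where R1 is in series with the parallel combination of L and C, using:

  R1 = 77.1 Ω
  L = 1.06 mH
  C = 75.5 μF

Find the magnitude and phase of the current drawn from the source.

Step 1 — Angular frequency: ω = 2π·f = 2π·2210 = 1.389e+04 rad/s.
Step 2 — Component impedances:
  R1: Z = R = 77.1 Ω
  L: Z = jωL = j·1.389e+04·0.00106 = 0 + j14.72 Ω
  C: Z = 1/(jωC) = -j/(ω·C) = 0 - j0.9539 Ω
Step 3 — Parallel branch: L || C = 1/(1/L + 1/C) = 0 - j1.02 Ω.
Step 4 — Series with R1: Z_total = R1 + (L || C) = 77.1 - j1.02 Ω = 77.11∠-0.8° Ω.
Step 5 — Source phasor: V = 44.4∠106.6° V = -12.68 + j42.55 V.
Step 6 — Ohm's law: I = V / Z_total = (-12.68 + j42.55) / (77.1 - j1.02) = -0.1718 + j0.5496 A.
Step 7 — Convert to polar: |I| = 0.5758 A, ∠I = 107.4°.

I = 0.5758∠107.4° A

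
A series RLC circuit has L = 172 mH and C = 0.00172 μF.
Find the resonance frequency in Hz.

Step 1 — Resonance condition Im(Z)=0 gives ω₀ = 1/√(LC).
Step 2 — ω₀ = 1/√(0.172·1.72e-09) = 5.814e+04 rad/s.
Step 3 — f₀ = ω₀/(2π) = 9253 Hz.

f₀ = 9253 Hz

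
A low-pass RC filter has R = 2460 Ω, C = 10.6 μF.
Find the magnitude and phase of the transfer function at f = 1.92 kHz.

Step 1 — Angular frequency: ω = 2π·1920 = 1.206e+04 rad/s.
Step 2 — Transfer function: H(jω) = 1/(1 + jωRC).
Step 3 — Denominator: 1 + jωRC = 1 + j·1.206e+04·2460·1.06e-05 = 1 + j314.6.
Step 4 — H = 1.011e-05 - j0.003179.
Step 5 — Magnitude: |H| = 0.003179 (-50.0 dB); phase: φ = -89.8°.

|H| = 0.003179 (-50.0 dB), φ = -89.8°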